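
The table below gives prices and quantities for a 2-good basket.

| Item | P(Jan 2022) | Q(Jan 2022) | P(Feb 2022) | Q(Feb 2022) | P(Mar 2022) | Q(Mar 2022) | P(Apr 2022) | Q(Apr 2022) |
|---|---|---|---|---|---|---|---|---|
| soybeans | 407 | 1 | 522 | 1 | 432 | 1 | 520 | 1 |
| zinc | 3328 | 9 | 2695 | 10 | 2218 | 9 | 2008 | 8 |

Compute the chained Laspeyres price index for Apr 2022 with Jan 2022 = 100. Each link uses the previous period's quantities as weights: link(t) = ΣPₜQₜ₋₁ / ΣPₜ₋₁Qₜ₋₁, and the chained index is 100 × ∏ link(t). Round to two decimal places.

61.24

Link Jan 2022→Feb 2022:
ΣP(Feb 2022)Q(Jan 2022) = 522×1 + 2695×9 = 522 + 24255 = 24777
ΣP(Jan 2022)Q(Jan 2022) = 407×1 + 3328×9 = 407 + 29952 = 30359
link = 24777/30359 = 0.816134
Link Feb 2022→Mar 2022:
ΣP(Mar 2022)Q(Feb 2022) = 432×1 + 2218×10 = 432 + 22180 = 22612
ΣP(Feb 2022)Q(Feb 2022) = 522×1 + 2695×10 = 522 + 26950 = 27472
link = 22612/27472 = 0.823093
Link Mar 2022→Apr 2022:
ΣP(Apr 2022)Q(Mar 2022) = 520×1 + 2008×9 = 520 + 18072 = 18592
ΣP(Mar 2022)Q(Mar 2022) = 432×1 + 2218×9 = 432 + 19962 = 20394
link = 18592/20394 = 0.911641
Chained index = 100 × 0.816134 × 0.823093 × 0.911641 = 61.2398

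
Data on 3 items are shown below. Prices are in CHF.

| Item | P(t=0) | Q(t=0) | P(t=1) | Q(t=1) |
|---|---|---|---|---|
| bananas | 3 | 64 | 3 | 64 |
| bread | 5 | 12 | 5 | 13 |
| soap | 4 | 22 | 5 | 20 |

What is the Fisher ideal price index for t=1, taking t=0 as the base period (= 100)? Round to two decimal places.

106.20

Laspeyres component (base-period weights):
ΣP(t=1)Q(t=0) = 3×64 + 5×12 + 5×22 = 192 + 60 + 110 = 362
ΣP(t=0)Q(t=0) = 3×64 + 5×12 + 4×22 = 192 + 60 + 88 = 340
L = 362 / 340 × 100 = 106.4706
Paasche component (current-period weights):
ΣP(t=1)Q(t=1) = 3×64 + 5×13 + 5×20 = 192 + 65 + 100 = 357
ΣP(t=0)Q(t=1) = 3×64 + 5×13 + 4×20 = 192 + 65 + 80 = 337
P = 357 / 337 × 100 = 105.9347
Fisher = √(L × P) = √(106.4706 × 105.9347) = 106.2023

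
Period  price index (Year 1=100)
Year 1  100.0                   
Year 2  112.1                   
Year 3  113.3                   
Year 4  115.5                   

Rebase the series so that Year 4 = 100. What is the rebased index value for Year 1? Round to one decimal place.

86.6

Rebased(Year 1) = 100.0 / 115.5 × 100 = 86.5801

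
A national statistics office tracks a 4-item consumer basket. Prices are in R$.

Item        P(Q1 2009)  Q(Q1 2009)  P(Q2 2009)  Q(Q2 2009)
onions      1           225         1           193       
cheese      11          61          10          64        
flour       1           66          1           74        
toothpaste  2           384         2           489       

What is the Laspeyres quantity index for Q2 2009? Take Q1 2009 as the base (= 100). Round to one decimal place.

Laspeyres quantity index uses base-period prices as weights.
ΣP(Q1 2009)·Q(Q2 2009) = 1×193 + 11×64 + 1×74 + 2×489 = 193 + 704 + 74 + 978 = 1949
ΣP(Q1 2009)·Q(Q1 2009) = 1×225 + 11×61 + 1×66 + 2×384 = 225 + 671 + 66 + 768 = 1730
Index = 1949 / 1730 × 100 = 112.6590

112.7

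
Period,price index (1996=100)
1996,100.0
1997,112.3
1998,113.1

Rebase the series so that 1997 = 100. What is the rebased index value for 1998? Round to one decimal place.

Rebased(1998) = 113.1 / 112.3 × 100 = 100.7124

100.7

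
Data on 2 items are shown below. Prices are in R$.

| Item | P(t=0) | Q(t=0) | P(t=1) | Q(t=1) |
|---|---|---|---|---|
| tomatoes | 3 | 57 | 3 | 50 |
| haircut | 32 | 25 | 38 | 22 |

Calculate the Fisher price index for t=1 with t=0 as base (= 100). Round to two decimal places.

115.45

Laspeyres component (base-period weights):
ΣP(t=1)Q(t=0) = 3×57 + 38×25 = 171 + 950 = 1121
ΣP(t=0)Q(t=0) = 3×57 + 32×25 = 171 + 800 = 971
L = 1121 / 971 × 100 = 115.4480
Paasche component (current-period weights):
ΣP(t=1)Q(t=1) = 3×50 + 38×22 = 150 + 836 = 986
ΣP(t=0)Q(t=1) = 3×50 + 32×22 = 150 + 704 = 854
P = 986 / 854 × 100 = 115.4567
Fisher = √(L × P) = √(115.4480 × 115.4567) = 115.4523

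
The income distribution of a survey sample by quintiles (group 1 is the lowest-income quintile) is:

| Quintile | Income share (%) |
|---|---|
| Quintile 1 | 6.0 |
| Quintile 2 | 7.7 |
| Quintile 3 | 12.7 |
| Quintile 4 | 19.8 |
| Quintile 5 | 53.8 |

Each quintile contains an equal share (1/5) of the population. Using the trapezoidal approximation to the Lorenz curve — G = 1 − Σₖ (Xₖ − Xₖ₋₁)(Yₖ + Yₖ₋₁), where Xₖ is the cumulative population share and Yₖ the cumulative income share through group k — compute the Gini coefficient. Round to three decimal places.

Cumulative income shares Yₖ: 0.0600, 0.1370, 0.2640, 0.4620, 1.0000
Σ (Xₖ−Xₖ₋₁)(Yₖ+Yₖ₋₁) = (1/5)(0.0600+0.0000) + (1/5)(0.1370+0.0600) + (1/5)(0.2640+0.1370) + (1/5)(0.4620+0.2640) + (1/5)(1.0000+0.4620)
  = 0.0120 + 0.0394 + 0.0802 + 0.1452 + 0.2924 = 0.5692
G = 1 − 0.5692 = 0.4308

0.431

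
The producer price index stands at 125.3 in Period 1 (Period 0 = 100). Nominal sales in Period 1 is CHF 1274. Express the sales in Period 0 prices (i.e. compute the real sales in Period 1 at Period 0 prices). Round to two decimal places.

1016.76

Real = Nominal ÷ (Index/100) = 1274 ÷ (125.3/100)
     = 1274 ÷ 1.253 = 1016.7598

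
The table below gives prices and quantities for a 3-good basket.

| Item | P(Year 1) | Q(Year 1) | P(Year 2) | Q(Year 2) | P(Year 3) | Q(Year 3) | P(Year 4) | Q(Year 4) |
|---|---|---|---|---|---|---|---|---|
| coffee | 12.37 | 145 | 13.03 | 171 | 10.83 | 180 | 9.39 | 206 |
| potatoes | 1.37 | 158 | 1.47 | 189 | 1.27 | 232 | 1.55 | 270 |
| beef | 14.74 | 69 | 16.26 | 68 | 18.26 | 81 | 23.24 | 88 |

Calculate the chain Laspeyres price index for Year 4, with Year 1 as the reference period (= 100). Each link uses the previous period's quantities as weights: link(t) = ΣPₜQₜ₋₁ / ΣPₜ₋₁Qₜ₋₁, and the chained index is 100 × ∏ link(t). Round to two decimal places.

Link Year 1→Year 2:
ΣP(Year 2)Q(Year 1) = 13.03×145 + 1.47×158 + 16.26×69 = 1889.35 + 232.26 + 1121.94 = 3243.55
ΣP(Year 1)Q(Year 1) = 12.37×145 + 1.37×158 + 14.74×69 = 1793.65 + 216.46 + 1017.06 = 3027.17
link = 3243.55/3027.17 = 1.071479
Link Year 2→Year 3:
ΣP(Year 3)Q(Year 2) = 10.83×171 + 1.27×189 + 18.26×68 = 1851.93 + 240.03 + 1241.68 = 3333.64
ΣP(Year 2)Q(Year 2) = 13.03×171 + 1.47×189 + 16.26×68 = 2228.13 + 277.83 + 1105.68 = 3611.64
link = 3333.64/3611.64 = 0.923027
Link Year 3→Year 4:
ΣP(Year 4)Q(Year 3) = 9.39×180 + 1.55×232 + 23.24×81 = 1690.2 + 359.6 + 1882.44 = 3932.24
ΣP(Year 3)Q(Year 3) = 10.83×180 + 1.27×232 + 18.26×81 = 1949.4 + 294.64 + 1479.06 = 3723.1
link = 3932.24/3723.1 = 1.056174
Chained index = 100 × 1.071479 × 0.923027 × 1.056174 = 104.4560

104.46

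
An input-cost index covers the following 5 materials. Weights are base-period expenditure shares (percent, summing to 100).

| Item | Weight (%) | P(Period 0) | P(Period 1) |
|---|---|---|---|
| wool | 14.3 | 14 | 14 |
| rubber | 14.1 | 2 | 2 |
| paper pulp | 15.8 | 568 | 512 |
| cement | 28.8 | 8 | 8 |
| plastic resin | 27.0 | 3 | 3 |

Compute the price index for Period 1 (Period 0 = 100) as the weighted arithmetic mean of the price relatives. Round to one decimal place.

wool: 14.3 × (14/14) = 14.3 × 1.000000 = 14.3000
rubber: 14.1 × (2/2) = 14.1 × 1.000000 = 14.1000
paper pulp: 15.8 × (512/568) = 15.8 × 0.901408 = 14.2423
cement: 28.8 × (8/8) = 28.8 × 1.000000 = 28.8000
plastic resin: 27.0 × (3/3) = 27.0 × 1.000000 = 27.0000
Index = Σ wᵢ·(p₁ᵢ/p₀ᵢ) = 14.3000 + 14.1000 + 14.2423 + 28.8000 + 27.0000 = 98.4423

98.4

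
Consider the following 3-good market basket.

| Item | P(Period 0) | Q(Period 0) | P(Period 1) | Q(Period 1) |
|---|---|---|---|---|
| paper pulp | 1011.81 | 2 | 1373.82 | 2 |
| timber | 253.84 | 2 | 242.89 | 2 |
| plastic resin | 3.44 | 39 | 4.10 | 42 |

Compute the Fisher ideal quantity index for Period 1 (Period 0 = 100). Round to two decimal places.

Laspeyres component (base-period weights):
ΣP(Period 0)Q(Period 1) = 1011.81×2 + 253.84×2 + 3.44×42 = 2023.62 + 507.68 + 144.48 = 2675.78
ΣP(Period 0)Q(Period 0) = 1011.81×2 + 253.84×2 + 3.44×39 = 2023.62 + 507.68 + 134.16 = 2665.46
L = 2675.78 / 2665.46 × 100 = 100.3872
Paasche component (current-period weights):
ΣP(Period 1)Q(Period 1) = 1373.82×2 + 242.89×2 + 4.10×42 = 2747.64 + 485.78 + 172.2 = 3405.62
ΣP(Period 1)Q(Period 0) = 1373.82×2 + 242.89×2 + 4.10×39 = 2747.64 + 485.78 + 159.9 = 3393.32
P = 3405.62 / 3393.32 × 100 = 100.3625
Fisher = √(L × P) = √(100.3872 × 100.3625) = 100.3748

100.37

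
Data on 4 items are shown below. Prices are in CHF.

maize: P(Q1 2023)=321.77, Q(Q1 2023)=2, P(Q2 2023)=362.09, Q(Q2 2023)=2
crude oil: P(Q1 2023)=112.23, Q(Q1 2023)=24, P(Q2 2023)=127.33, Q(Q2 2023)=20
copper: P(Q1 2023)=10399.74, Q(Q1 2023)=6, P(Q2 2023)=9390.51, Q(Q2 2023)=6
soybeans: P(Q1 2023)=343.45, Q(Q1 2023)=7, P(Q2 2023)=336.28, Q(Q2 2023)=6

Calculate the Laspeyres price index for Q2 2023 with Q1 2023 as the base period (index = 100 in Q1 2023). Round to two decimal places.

91.69

Laspeyres price index uses base-period quantities as weights.
ΣP(Q2 2023)·Q(Q1 2023) = 362.09×2 + 127.33×24 + 9390.51×6 + 336.28×7 = 724.18 + 3055.92 + 56343.06 + 2353.96 = 62477.12
ΣP(Q1 2023)·Q(Q1 2023) = 321.77×2 + 112.23×24 + 10399.74×6 + 343.45×7 = 643.54 + 2693.52 + 62398.44 + 2404.15 = 68139.65
Index = 62477.12 / 68139.65 × 100 = 91.6898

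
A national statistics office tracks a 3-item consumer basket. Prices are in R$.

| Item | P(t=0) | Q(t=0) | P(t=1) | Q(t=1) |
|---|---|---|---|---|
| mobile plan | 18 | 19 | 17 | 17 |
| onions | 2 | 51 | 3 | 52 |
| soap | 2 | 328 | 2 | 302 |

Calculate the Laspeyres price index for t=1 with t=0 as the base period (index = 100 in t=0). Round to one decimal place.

Laspeyres price index uses base-period quantities as weights.
ΣP(t=1)·Q(t=0) = 17×19 + 3×51 + 2×328 = 323 + 153 + 656 = 1132
ΣP(t=0)·Q(t=0) = 18×19 + 2×51 + 2×328 = 342 + 102 + 656 = 1100
Index = 1132 / 1100 × 100 = 102.9091

102.9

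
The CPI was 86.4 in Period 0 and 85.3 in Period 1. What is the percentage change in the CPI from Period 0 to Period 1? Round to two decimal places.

Change = (85.3 − 86.4) / 86.4 × 100
       = -1.1 / 86.4 × 100 = -1.2731%

-1.27%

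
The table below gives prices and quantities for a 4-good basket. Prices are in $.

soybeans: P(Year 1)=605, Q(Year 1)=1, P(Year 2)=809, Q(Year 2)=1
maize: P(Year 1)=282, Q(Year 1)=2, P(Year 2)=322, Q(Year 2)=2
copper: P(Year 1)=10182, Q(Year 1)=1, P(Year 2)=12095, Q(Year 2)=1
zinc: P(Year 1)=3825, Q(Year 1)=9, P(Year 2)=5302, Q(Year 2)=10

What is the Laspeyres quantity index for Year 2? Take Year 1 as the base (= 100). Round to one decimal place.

Laspeyres quantity index uses base-period prices as weights.
ΣP(Year 1)·Q(Year 2) = 605×1 + 282×2 + 10182×1 + 3825×10 = 605 + 564 + 10182 + 38250 = 49601
ΣP(Year 1)·Q(Year 1) = 605×1 + 282×2 + 10182×1 + 3825×9 = 605 + 564 + 10182 + 34425 = 45776
Index = 49601 / 45776 × 100 = 108.3559

108.4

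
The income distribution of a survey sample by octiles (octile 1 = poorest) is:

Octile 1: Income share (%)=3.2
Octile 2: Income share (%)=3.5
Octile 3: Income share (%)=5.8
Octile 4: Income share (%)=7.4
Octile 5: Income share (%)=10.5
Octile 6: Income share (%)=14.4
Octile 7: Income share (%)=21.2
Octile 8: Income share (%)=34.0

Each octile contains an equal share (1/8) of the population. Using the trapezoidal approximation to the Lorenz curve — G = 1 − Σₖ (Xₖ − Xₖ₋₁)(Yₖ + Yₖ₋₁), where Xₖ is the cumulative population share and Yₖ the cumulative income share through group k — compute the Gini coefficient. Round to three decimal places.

Cumulative income shares Yₖ: 0.0320, 0.0670, 0.1250, 0.1990, 0.3040, 0.4480, 0.6600, 1.0000
Σ (Xₖ−Xₖ₋₁)(Yₖ+Yₖ₋₁) = (1/8)(0.0320+0.0000) + (1/8)(0.0670+0.0320) + (1/8)(0.1250+0.0670) + (1/8)(0.1990+0.1250) + (1/8)(0.3040+0.1990) + (1/8)(0.4480+0.3040) + (1/8)(0.6600+0.4480) + (1/8)(1.0000+0.6600)
  = 0.0040 + 0.0124 + 0.0240 + 0.0405 + 0.0629 + 0.0940 + 0.1385 + 0.2075 = 0.5837
G = 1 − 0.5837 = 0.4163

0.416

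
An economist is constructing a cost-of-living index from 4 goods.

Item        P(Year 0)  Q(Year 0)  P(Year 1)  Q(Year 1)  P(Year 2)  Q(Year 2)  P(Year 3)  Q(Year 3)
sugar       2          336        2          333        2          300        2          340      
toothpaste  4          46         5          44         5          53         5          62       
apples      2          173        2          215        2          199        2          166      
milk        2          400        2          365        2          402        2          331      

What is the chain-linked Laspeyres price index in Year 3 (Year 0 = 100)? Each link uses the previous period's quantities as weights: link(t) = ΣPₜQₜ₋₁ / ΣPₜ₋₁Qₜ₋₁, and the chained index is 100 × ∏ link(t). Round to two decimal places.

Link Year 0→Year 1:
ΣP(Year 1)Q(Year 0) = 2×336 + 5×46 + 2×173 + 2×400 = 672 + 230 + 346 + 800 = 2048
ΣP(Year 0)Q(Year 0) = 2×336 + 4×46 + 2×173 + 2×400 = 672 + 184 + 346 + 800 = 2002
link = 2048/2002 = 1.022977
Link Year 1→Year 2:
ΣP(Year 2)Q(Year 1) = 2×333 + 5×44 + 2×215 + 2×365 = 666 + 220 + 430 + 730 = 2046
ΣP(Year 1)Q(Year 1) = 2×333 + 5×44 + 2×215 + 2×365 = 666 + 220 + 430 + 730 = 2046
link = 2046/2046 = 1.000000
Link Year 2→Year 3:
ΣP(Year 3)Q(Year 2) = 2×300 + 5×53 + 2×199 + 2×402 = 600 + 265 + 398 + 804 = 2067
ΣP(Year 2)Q(Year 2) = 2×300 + 5×53 + 2×199 + 2×402 = 600 + 265 + 398 + 804 = 2067
link = 2067/2067 = 1.000000
Chained index = 100 × 1.022977 × 1.000000 × 1.000000 = 102.2977

102.30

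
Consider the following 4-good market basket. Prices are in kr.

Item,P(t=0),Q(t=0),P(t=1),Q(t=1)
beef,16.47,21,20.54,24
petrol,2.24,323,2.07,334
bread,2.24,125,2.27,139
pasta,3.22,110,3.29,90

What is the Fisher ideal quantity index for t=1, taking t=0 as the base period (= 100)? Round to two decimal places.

Laspeyres component (base-period weights):
ΣP(t=0)Q(t=1) = 16.47×24 + 2.24×334 + 2.24×139 + 3.22×90 = 395.28 + 748.16 + 311.36 + 289.8 = 1744.6
ΣP(t=0)Q(t=0) = 16.47×21 + 2.24×323 + 2.24×125 + 3.22×110 = 345.87 + 723.52 + 280 + 354.2 = 1703.59
L = 1744.6 / 1703.59 × 100 = 102.4073
Paasche component (current-period weights):
ΣP(t=1)Q(t=1) = 20.54×24 + 2.07×334 + 2.27×139 + 3.29×90 = 492.96 + 691.38 + 315.53 + 296.1 = 1795.97
ΣP(t=1)Q(t=0) = 20.54×21 + 2.07×323 + 2.27×125 + 3.29×110 = 431.34 + 668.61 + 283.75 + 361.9 = 1745.6
P = 1795.97 / 1745.6 × 100 = 102.8855
Fisher = √(L × P) = √(102.4073 × 102.8855) = 102.6461

102.65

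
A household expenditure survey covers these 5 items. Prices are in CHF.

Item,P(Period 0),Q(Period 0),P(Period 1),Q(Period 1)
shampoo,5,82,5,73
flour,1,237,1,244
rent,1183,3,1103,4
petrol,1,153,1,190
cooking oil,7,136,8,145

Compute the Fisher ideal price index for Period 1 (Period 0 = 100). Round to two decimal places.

97.68

Laspeyres component (base-period weights):
ΣP(Period 1)Q(Period 0) = 5×82 + 1×237 + 1103×3 + 1×153 + 8×136 = 410 + 237 + 3309 + 153 + 1088 = 5197
ΣP(Period 0)Q(Period 0) = 5×82 + 1×237 + 1183×3 + 1×153 + 7×136 = 410 + 237 + 3549 + 153 + 952 = 5301
L = 5197 / 5301 × 100 = 98.0381
Paasche component (current-period weights):
ΣP(Period 1)Q(Period 1) = 5×73 + 1×244 + 1103×4 + 1×190 + 8×145 = 365 + 244 + 4412 + 190 + 1160 = 6371
ΣP(Period 0)Q(Period 1) = 5×73 + 1×244 + 1183×4 + 1×190 + 7×145 = 365 + 244 + 4732 + 190 + 1015 = 6546
P = 6371 / 6546 × 100 = 97.3266
Fisher = √(L × P) = √(98.0381 × 97.3266) = 97.6817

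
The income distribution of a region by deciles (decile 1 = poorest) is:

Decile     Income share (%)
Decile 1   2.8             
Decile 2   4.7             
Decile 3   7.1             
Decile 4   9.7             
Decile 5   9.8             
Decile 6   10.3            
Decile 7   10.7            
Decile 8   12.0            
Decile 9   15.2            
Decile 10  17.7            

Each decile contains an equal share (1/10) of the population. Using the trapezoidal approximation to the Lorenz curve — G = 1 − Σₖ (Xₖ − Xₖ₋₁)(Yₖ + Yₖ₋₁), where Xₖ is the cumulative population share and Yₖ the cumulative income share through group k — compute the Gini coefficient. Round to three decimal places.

Cumulative income shares Yₖ: 0.0280, 0.0750, 0.1460, 0.2430, 0.3410, 0.4440, 0.5510, 0.6710, 0.8230, 1.0000
Σ (Xₖ−Xₖ₋₁)(Yₖ+Yₖ₋₁) = (1/10)(0.0280+0.0000) + (1/10)(0.0750+0.0280) + (1/10)(0.1460+0.0750) + (1/10)(0.2430+0.1460) + (1/10)(0.3410+0.2430) + (1/10)(0.4440+0.3410) + (1/10)(0.5510+0.4440) + (1/10)(0.6710+0.5510) + (1/10)(0.8230+0.6710) + (1/10)(1.0000+0.8230)
  = 0.0028 + 0.0103 + 0.0221 + 0.0389 + 0.0584 + 0.0785 + 0.0995 + 0.1222 + 0.1494 + 0.1823 = 0.7644
G = 1 − 0.7644 = 0.2356

0.236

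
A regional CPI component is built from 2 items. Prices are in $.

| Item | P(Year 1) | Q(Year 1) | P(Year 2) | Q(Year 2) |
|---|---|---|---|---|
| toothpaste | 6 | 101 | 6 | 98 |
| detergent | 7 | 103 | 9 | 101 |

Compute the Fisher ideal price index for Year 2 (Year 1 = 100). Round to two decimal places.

Laspeyres component (base-period weights):
ΣP(Year 2)Q(Year 1) = 6×101 + 9×103 = 606 + 927 = 1533
ΣP(Year 1)Q(Year 1) = 6×101 + 7×103 = 606 + 721 = 1327
L = 1533 / 1327 × 100 = 115.5237
Paasche component (current-period weights):
ΣP(Year 2)Q(Year 2) = 6×98 + 9×101 = 588 + 909 = 1497
ΣP(Year 1)Q(Year 2) = 6×98 + 7×101 = 588 + 707 = 1295
P = 1497 / 1295 × 100 = 115.5985
Fisher = √(L × P) = √(115.5237 × 115.5985) = 115.5611

115.56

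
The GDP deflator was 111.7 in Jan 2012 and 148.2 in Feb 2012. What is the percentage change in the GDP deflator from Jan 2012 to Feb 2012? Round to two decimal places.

Change = (148.2 − 111.7) / 111.7 × 100
       = 36.5 / 111.7 × 100 = 32.6768%

32.68%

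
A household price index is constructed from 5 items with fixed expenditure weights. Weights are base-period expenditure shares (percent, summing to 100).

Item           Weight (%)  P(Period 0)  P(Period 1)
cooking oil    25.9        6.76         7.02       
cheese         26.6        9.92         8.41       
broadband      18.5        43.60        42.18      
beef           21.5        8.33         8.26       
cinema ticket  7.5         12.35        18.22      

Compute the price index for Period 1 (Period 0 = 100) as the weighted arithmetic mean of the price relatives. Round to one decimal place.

cooking oil: 25.9 × (7.02/6.76) = 25.9 × 1.038462 = 26.8962
cheese: 26.6 × (8.41/9.92) = 26.6 × 0.847782 = 22.5510
broadband: 18.5 × (42.18/43.60) = 18.5 × 0.967431 = 17.8975
beef: 21.5 × (8.26/8.33) = 21.5 × 0.991597 = 21.3193
cinema ticket: 7.5 × (18.22/12.35) = 7.5 × 1.475304 = 11.0648
Index = Σ wᵢ·(p₁ᵢ/p₀ᵢ) = 26.8962 + 22.5510 + 17.8975 + 21.3193 + 11.0648 = 99.7287

99.7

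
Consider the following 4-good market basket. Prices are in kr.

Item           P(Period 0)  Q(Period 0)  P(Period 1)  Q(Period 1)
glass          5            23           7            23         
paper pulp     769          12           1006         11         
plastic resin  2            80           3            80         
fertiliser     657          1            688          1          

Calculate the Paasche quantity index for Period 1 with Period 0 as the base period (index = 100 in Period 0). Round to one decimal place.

Paasche quantity index uses current-period prices as weights.
ΣP(Period 1)·Q(Period 1) = 7×23 + 1006×11 + 3×80 + 688×1 = 161 + 11066 + 240 + 688 = 12155
ΣP(Period 1)·Q(Period 0) = 7×23 + 1006×12 + 3×80 + 688×1 = 161 + 12072 + 240 + 688 = 13161
Index = 12155 / 13161 × 100 = 92.3562

92.4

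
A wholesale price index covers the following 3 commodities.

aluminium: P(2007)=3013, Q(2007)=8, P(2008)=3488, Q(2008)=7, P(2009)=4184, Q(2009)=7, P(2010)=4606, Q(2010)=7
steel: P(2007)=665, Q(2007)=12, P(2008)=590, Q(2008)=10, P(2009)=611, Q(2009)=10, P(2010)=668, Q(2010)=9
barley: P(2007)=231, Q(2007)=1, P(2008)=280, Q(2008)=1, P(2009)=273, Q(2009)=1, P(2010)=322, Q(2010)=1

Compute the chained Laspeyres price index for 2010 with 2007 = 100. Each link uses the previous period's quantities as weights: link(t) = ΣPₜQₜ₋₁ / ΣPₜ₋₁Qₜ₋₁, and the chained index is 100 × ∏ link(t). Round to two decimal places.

Link 2007→2008:
ΣP(2008)Q(2007) = 3488×8 + 590×12 + 280×1 = 27904 + 7080 + 280 = 35264
ΣP(2007)Q(2007) = 3013×8 + 665×12 + 231×1 = 24104 + 7980 + 231 = 32315
link = 35264/32315 = 1.091258
Link 2008→2009:
ΣP(2009)Q(2008) = 4184×7 + 611×10 + 273×1 = 29288 + 6110 + 273 = 35671
ΣP(2008)Q(2008) = 3488×7 + 590×10 + 280×1 = 24416 + 5900 + 280 = 30596
link = 35671/30596 = 1.165871
Link 2009→2010:
ΣP(2010)Q(2009) = 4606×7 + 668×10 + 322×1 = 32242 + 6680 + 322 = 39244
ΣP(2009)Q(2009) = 4184×7 + 611×10 + 273×1 = 29288 + 6110 + 273 = 35671
link = 39244/35671 = 1.100165
Chained index = 100 × 1.091258 × 1.165871 × 1.100165 = 139.9703

139.97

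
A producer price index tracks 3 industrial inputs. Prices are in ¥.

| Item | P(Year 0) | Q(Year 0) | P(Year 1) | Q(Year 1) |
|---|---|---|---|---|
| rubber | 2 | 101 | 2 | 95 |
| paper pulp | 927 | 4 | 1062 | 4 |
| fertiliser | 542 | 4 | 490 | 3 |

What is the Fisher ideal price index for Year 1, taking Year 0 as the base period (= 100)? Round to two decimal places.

Laspeyres component (base-period weights):
ΣP(Year 1)Q(Year 0) = 2×101 + 1062×4 + 490×4 = 202 + 4248 + 1960 = 6410
ΣP(Year 0)Q(Year 0) = 2×101 + 927×4 + 542×4 = 202 + 3708 + 2168 = 6078
L = 6410 / 6078 × 100 = 105.4623
Paasche component (current-period weights):
ΣP(Year 1)Q(Year 1) = 2×95 + 1062×4 + 490×3 = 190 + 4248 + 1470 = 5908
ΣP(Year 0)Q(Year 1) = 2×95 + 927×4 + 542×3 = 190 + 3708 + 1626 = 5524
P = 5908 / 5524 × 100 = 106.9515
Fisher = √(L × P) = √(105.4623 × 106.9515) = 106.2043

106.20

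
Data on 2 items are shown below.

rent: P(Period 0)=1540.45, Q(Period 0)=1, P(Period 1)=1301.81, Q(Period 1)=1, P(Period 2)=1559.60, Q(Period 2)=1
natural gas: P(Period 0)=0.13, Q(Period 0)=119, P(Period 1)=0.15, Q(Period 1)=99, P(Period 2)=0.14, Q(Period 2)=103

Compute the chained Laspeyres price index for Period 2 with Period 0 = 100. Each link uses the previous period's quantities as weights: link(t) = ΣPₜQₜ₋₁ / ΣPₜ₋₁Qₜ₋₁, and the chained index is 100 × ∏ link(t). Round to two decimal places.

101.36

Link Period 0→Period 1:
ΣP(Period 1)Q(Period 0) = 1301.81×1 + 0.15×119 = 1301.81 + 17.85 = 1319.66
ΣP(Period 0)Q(Period 0) = 1540.45×1 + 0.13×119 = 1540.45 + 15.47 = 1555.92
link = 1319.66/1555.92 = 0.848154
Link Period 1→Period 2:
ΣP(Period 2)Q(Period 1) = 1559.60×1 + 0.14×99 = 1559.6 + 13.86 = 1573.46
ΣP(Period 1)Q(Period 1) = 1301.81×1 + 0.15×99 = 1301.81 + 14.85 = 1316.66
link = 1573.46/1316.66 = 1.195039
Chained index = 100 × 0.848154 × 1.195039 = 101.3577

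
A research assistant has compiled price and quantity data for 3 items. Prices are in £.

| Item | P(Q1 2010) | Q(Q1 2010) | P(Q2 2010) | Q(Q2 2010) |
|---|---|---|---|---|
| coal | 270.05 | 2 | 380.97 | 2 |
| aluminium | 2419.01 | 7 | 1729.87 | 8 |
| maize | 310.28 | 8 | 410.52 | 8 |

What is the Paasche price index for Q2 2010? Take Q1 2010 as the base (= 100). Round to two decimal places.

Paasche price index uses current-period quantities as weights.
ΣP(Q2 2010)·Q(Q2 2010) = 380.97×2 + 1729.87×8 + 410.52×8 = 761.94 + 13838.96 + 3284.16 = 17885.06
ΣP(Q1 2010)·Q(Q2 2010) = 270.05×2 + 2419.01×8 + 310.28×8 = 540.1 + 19352.08 + 2482.24 = 22374.42
Index = 17885.06 / 22374.42 × 100 = 79.9353

79.94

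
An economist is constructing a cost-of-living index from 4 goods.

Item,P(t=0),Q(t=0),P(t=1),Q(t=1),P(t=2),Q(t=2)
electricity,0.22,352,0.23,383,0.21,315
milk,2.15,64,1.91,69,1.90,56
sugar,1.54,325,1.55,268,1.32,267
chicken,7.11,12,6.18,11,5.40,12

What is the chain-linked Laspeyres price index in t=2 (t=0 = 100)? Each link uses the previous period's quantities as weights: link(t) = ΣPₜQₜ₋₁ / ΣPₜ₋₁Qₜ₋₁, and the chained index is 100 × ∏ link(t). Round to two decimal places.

86.64

Link t=0→t=1:
ΣP(t=1)Q(t=0) = 0.23×352 + 1.91×64 + 1.55×325 + 6.18×12 = 80.96 + 122.24 + 503.75 + 74.16 = 781.11
ΣP(t=0)Q(t=0) = 0.22×352 + 2.15×64 + 1.54×325 + 7.11×12 = 77.44 + 137.6 + 500.5 + 85.32 = 800.86
link = 781.11/800.86 = 0.975339
Link t=1→t=2:
ΣP(t=2)Q(t=1) = 0.21×383 + 1.90×69 + 1.32×268 + 5.40×11 = 80.43 + 131.1 + 353.76 + 59.4 = 624.69
ΣP(t=1)Q(t=1) = 0.23×383 + 1.91×69 + 1.55×268 + 6.18×11 = 88.09 + 131.79 + 415.4 + 67.98 = 703.26
link = 624.69/703.26 = 0.888277
Chained index = 100 × 0.975339 × 0.888277 = 86.6372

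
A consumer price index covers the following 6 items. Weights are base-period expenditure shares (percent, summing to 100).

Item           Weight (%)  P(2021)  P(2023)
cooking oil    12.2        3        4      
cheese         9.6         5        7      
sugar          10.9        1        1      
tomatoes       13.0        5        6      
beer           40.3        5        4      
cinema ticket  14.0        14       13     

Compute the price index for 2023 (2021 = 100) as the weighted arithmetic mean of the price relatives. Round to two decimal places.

101.45

cooking oil: 12.2 × (4/3) = 12.2 × 1.333333 = 16.2667
cheese: 9.6 × (7/5) = 9.6 × 1.400000 = 13.4400
sugar: 10.9 × (1/1) = 10.9 × 1.000000 = 10.9000
tomatoes: 13.0 × (6/5) = 13.0 × 1.200000 = 15.6000
beer: 40.3 × (4/5) = 40.3 × 0.800000 = 32.2400
cinema ticket: 14.0 × (13/14) = 14.0 × 0.928571 = 13.0000
Index = Σ wᵢ·(p₁ᵢ/p₀ᵢ) = 16.2667 + 13.4400 + 10.9000 + 15.6000 + 32.2400 + 13.0000 = 101.4467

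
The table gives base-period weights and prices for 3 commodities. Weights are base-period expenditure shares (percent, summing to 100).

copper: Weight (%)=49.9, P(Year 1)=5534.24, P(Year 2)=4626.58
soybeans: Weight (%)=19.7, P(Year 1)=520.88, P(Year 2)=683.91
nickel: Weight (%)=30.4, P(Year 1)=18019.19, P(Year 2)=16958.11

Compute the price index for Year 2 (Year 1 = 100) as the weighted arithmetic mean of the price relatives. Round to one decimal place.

96.2

copper: 49.9 × (4626.58/5534.24) = 49.9 × 0.835992 = 41.7160
soybeans: 19.7 × (683.91/520.88) = 19.7 × 1.312990 = 25.8659
nickel: 30.4 × (16958.11/18019.19) = 30.4 × 0.941114 = 28.6099
Index = Σ wᵢ·(p₁ᵢ/p₀ᵢ) = 41.7160 + 25.8659 + 28.6099 = 96.1918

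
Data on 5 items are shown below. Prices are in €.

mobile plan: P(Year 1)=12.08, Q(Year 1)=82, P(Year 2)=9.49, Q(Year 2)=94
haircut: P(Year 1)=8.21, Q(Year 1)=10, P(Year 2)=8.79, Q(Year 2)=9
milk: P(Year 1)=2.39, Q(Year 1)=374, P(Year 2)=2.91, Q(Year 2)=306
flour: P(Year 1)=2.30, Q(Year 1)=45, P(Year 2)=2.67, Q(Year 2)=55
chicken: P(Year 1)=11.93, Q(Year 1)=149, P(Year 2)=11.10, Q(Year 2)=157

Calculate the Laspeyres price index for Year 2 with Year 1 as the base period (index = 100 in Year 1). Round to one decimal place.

96.9

Laspeyres price index uses base-period quantities as weights.
ΣP(Year 2)·Q(Year 1) = 9.49×82 + 8.79×10 + 2.91×374 + 2.67×45 + 11.10×149 = 778.18 + 87.9 + 1088.34 + 120.15 + 1653.9 = 3728.47
ΣP(Year 1)·Q(Year 1) = 12.08×82 + 8.21×10 + 2.39×374 + 2.30×45 + 11.93×149 = 990.56 + 82.1 + 893.86 + 103.5 + 1777.57 = 3847.59
Index = 3728.47 / 3847.59 × 100 = 96.9040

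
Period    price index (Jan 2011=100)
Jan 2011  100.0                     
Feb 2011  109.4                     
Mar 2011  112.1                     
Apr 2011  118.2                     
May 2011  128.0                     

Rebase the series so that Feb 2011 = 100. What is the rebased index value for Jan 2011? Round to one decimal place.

91.4

Rebased(Jan 2011) = 100.0 / 109.4 × 100 = 91.4077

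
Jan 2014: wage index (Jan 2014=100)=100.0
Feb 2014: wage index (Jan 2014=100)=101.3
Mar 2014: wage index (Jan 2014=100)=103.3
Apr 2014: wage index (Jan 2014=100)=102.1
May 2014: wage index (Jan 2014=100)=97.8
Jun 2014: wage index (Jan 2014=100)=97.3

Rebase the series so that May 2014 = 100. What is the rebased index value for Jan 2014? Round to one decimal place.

102.2

Rebased(Jan 2014) = 100.0 / 97.8 × 100 = 102.2495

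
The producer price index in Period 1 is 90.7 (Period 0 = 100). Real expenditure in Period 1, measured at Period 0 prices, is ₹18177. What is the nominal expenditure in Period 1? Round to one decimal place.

16486.5

Nominal = Real × (Index/100) = 18177 × (90.7/100)
        = 18177 × 0.907 = 16486.5390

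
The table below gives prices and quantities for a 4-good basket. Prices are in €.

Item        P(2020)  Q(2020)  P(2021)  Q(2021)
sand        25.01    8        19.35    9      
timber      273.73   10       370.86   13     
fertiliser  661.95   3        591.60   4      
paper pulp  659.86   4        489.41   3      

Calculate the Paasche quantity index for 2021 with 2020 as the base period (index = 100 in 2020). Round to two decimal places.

116.25

Paasche quantity index uses current-period prices as weights.
ΣP(2021)·Q(2021) = 19.35×9 + 370.86×13 + 591.60×4 + 489.41×3 = 174.15 + 4821.18 + 2366.4 + 1468.23 = 8829.96
ΣP(2021)·Q(2020) = 19.35×8 + 370.86×10 + 591.60×3 + 489.41×4 = 154.8 + 3708.6 + 1774.8 + 1957.64 = 7595.84
Index = 8829.96 / 7595.84 × 100 = 116.2473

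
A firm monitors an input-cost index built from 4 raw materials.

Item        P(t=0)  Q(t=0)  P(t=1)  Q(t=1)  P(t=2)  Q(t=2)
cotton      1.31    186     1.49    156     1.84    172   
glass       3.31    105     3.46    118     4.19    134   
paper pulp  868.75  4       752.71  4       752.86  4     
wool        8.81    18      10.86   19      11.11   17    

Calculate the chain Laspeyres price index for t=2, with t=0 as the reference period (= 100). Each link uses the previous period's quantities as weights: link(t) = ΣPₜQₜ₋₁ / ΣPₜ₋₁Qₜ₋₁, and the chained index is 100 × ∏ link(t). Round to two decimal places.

Link t=0→t=1:
ΣP(t=1)Q(t=0) = 1.49×186 + 3.46×105 + 752.71×4 + 10.86×18 = 277.14 + 363.3 + 3010.84 + 195.48 = 3846.76
ΣP(t=0)Q(t=0) = 1.31×186 + 3.31×105 + 868.75×4 + 8.81×18 = 243.66 + 347.55 + 3475 + 158.58 = 4224.79
link = 3846.76/4224.79 = 0.910521
Link t=1→t=2:
ΣP(t=2)Q(t=1) = 1.84×156 + 4.19×118 + 752.86×4 + 11.11×19 = 287.04 + 494.42 + 3011.44 + 211.09 = 4003.99
ΣP(t=1)Q(t=1) = 1.49×156 + 3.46×118 + 752.71×4 + 10.86×19 = 232.44 + 408.28 + 3010.84 + 206.34 = 3857.9
link = 4003.99/3857.9 = 1.037868
Chained index = 100 × 0.910521 × 1.037868 = 94.5000

94.50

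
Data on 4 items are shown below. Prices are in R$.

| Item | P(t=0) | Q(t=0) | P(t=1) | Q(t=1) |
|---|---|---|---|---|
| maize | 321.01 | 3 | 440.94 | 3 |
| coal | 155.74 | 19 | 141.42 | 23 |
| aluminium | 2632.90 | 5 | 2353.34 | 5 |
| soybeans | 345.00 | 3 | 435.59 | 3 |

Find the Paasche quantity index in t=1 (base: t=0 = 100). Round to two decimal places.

Paasche quantity index uses current-period prices as weights.
ΣP(t=1)·Q(t=1) = 440.94×3 + 141.42×23 + 2353.34×5 + 435.59×3 = 1322.82 + 3252.66 + 11766.7 + 1306.77 = 17648.95
ΣP(t=1)·Q(t=0) = 440.94×3 + 141.42×19 + 2353.34×5 + 435.59×3 = 1322.82 + 2686.98 + 11766.7 + 1306.77 = 17083.27
Index = 17648.95 / 17083.27 × 100 = 103.3113

103.31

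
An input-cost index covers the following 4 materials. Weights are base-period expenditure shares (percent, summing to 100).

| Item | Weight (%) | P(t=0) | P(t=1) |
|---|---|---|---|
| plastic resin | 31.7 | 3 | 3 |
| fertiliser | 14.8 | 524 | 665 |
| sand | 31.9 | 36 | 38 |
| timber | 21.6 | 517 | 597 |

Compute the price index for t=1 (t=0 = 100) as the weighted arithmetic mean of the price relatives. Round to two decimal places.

109.10

plastic resin: 31.7 × (3/3) = 31.7 × 1.000000 = 31.7000
fertiliser: 14.8 × (665/524) = 14.8 × 1.269084 = 18.7824
sand: 31.9 × (38/36) = 31.9 × 1.055556 = 33.6722
timber: 21.6 × (597/517) = 21.6 × 1.154739 = 24.9424
Index = Σ wᵢ·(p₁ᵢ/p₀ᵢ) = 31.7000 + 18.7824 + 33.6722 + 24.9424 = 109.0970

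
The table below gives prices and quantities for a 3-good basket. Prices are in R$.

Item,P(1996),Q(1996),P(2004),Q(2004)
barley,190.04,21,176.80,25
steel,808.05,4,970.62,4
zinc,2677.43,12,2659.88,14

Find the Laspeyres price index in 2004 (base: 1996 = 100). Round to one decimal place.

Laspeyres price index uses base-period quantities as weights.
ΣP(2004)·Q(1996) = 176.80×21 + 970.62×4 + 2659.88×12 = 3712.8 + 3882.48 + 31918.56 = 39513.84
ΣP(1996)·Q(1996) = 190.04×21 + 808.05×4 + 2677.43×12 = 3990.84 + 3232.2 + 32129.16 = 39352.2
Index = 39513.84 / 39352.2 × 100 = 100.4108

100.4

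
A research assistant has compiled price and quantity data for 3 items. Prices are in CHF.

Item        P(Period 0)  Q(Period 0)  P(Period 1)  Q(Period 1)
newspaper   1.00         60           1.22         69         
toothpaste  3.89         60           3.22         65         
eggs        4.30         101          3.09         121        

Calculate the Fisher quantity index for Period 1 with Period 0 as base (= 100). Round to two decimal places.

Laspeyres component (base-period weights):
ΣP(Period 0)Q(Period 1) = 1.00×69 + 3.89×65 + 4.30×121 = 69 + 252.85 + 520.3 = 842.15
ΣP(Period 0)Q(Period 0) = 1.00×60 + 3.89×60 + 4.30×101 = 60 + 233.4 + 434.3 = 727.7
L = 842.15 / 727.7 × 100 = 115.7276
Paasche component (current-period weights):
ΣP(Period 1)Q(Period 1) = 1.22×69 + 3.22×65 + 3.09×121 = 84.18 + 209.3 + 373.89 = 667.37
ΣP(Period 1)Q(Period 0) = 1.22×60 + 3.22×60 + 3.09×101 = 73.2 + 193.2 + 312.09 = 578.49
P = 667.37 / 578.49 × 100 = 115.3641
Fisher = √(L × P) = √(115.7276 × 115.3641) = 115.5457

115.55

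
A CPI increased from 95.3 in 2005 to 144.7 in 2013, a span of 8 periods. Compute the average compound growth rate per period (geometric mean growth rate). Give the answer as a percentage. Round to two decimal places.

5.36%

Growth factor = (144.7/95.3)^(1/8) = (1.518363)^(1/8) = 1.053591
Growth rate = 1.053591 − 1 = 0.053591 = 5.3591%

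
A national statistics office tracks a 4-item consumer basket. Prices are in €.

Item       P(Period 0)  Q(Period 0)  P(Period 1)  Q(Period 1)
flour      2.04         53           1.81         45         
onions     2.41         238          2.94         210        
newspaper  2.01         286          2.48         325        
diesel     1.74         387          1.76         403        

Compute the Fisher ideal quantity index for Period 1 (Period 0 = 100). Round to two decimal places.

101.22

Laspeyres component (base-period weights):
ΣP(Period 0)Q(Period 1) = 2.04×45 + 2.41×210 + 2.01×325 + 1.74×403 = 91.8 + 506.1 + 653.25 + 701.22 = 1952.37
ΣP(Period 0)Q(Period 0) = 2.04×53 + 2.41×238 + 2.01×286 + 1.74×387 = 108.12 + 573.58 + 574.86 + 673.38 = 1929.94
L = 1952.37 / 1929.94 × 100 = 101.1622
Paasche component (current-period weights):
ΣP(Period 1)Q(Period 1) = 1.81×45 + 2.94×210 + 2.48×325 + 1.76×403 = 81.45 + 617.4 + 806 + 709.28 = 2214.13
ΣP(Period 1)Q(Period 0) = 1.81×53 + 2.94×238 + 2.48×286 + 1.76×387 = 95.93 + 699.72 + 709.28 + 681.12 = 2186.05
P = 2214.13 / 2186.05 × 100 = 101.2845
Fisher = √(L × P) = √(101.1622 × 101.2845) = 101.2233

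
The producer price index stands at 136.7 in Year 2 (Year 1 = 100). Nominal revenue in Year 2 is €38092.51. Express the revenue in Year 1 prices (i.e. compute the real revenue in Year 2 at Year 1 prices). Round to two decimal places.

Real = Nominal ÷ (Index/100) = 38092.51 ÷ (136.7/100)
     = 38092.51 ÷ 1.367 = 27865.7718

27865.77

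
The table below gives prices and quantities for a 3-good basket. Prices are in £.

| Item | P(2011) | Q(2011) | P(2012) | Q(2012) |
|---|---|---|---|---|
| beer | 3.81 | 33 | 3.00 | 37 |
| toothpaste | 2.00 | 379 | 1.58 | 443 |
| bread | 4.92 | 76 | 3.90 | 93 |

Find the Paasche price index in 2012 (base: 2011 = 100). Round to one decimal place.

79.1

Paasche price index uses current-period quantities as weights.
ΣP(2012)·Q(2012) = 3.00×37 + 1.58×443 + 3.90×93 = 111 + 699.94 + 362.7 = 1173.64
ΣP(2011)·Q(2012) = 3.81×37 + 2.00×443 + 4.92×93 = 140.97 + 886 + 457.56 = 1484.53
Index = 1173.64 / 1484.53 × 100 = 79.0580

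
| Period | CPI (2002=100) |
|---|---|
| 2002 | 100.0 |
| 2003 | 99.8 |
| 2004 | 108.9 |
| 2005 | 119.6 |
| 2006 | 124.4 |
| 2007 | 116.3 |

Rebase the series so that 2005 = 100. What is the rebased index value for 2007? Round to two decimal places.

97.24

Rebased(2007) = 116.3 / 119.6 × 100 = 97.2408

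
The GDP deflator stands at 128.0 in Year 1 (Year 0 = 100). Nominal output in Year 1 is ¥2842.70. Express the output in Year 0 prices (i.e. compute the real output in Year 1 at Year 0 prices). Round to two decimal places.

2220.86

Real = Nominal ÷ (Index/100) = 2842.70 ÷ (128.0/100)
     = 2842.70 ÷ 1.280 = 2220.8594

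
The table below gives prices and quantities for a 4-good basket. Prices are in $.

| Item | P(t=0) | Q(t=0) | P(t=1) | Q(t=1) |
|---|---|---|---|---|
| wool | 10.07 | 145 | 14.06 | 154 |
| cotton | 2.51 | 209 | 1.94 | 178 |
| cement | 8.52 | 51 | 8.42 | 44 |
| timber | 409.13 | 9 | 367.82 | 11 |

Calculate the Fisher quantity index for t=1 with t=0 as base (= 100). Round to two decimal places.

Laspeyres component (base-period weights):
ΣP(t=0)Q(t=1) = 10.07×154 + 2.51×178 + 8.52×44 + 409.13×11 = 1550.78 + 446.78 + 374.88 + 4500.43 = 6872.87
ΣP(t=0)Q(t=0) = 10.07×145 + 2.51×209 + 8.52×51 + 409.13×9 = 1460.15 + 524.59 + 434.52 + 3682.17 = 6101.43
L = 6872.87 / 6101.43 × 100 = 112.6436
Paasche component (current-period weights):
ΣP(t=1)Q(t=1) = 14.06×154 + 1.94×178 + 8.42×44 + 367.82×11 = 2165.24 + 345.32 + 370.48 + 4046.02 = 6927.06
ΣP(t=1)Q(t=0) = 14.06×145 + 1.94×209 + 8.42×51 + 367.82×9 = 2038.7 + 405.46 + 429.42 + 3310.38 = 6183.96
P = 6927.06 / 6183.96 × 100 = 112.0166
Fisher = √(L × P) = √(112.6436 × 112.0166) = 112.3296

112.33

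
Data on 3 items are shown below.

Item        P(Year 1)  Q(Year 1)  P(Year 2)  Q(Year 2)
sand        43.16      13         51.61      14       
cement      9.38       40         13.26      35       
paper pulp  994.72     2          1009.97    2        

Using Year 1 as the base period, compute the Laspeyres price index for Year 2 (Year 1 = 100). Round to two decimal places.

Laspeyres price index uses base-period quantities as weights.
ΣP(Year 2)·Q(Year 1) = 51.61×13 + 13.26×40 + 1009.97×2 = 670.93 + 530.4 + 2019.94 = 3221.27
ΣP(Year 1)·Q(Year 1) = 43.16×13 + 9.38×40 + 994.72×2 = 561.08 + 375.2 + 1989.44 = 2925.72
Index = 3221.27 / 2925.72 × 100 = 110.1018

110.10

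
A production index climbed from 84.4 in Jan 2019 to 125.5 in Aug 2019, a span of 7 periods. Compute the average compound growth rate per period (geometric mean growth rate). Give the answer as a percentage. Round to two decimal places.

5.83%

Growth factor = (125.5/84.4)^(1/7) = (1.486967)^(1/7) = 1.058314
Growth rate = 1.058314 − 1 = 0.058314 = 5.8314%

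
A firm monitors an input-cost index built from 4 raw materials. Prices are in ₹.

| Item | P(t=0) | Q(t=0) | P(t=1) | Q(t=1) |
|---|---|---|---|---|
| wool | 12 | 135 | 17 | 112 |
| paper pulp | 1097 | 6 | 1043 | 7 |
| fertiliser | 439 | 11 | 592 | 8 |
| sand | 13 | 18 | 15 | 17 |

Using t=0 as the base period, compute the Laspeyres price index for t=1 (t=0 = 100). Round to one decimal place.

115.6

Laspeyres price index uses base-period quantities as weights.
ΣP(t=1)·Q(t=0) = 17×135 + 1043×6 + 592×11 + 15×18 = 2295 + 6258 + 6512 + 270 = 15335
ΣP(t=0)·Q(t=0) = 12×135 + 1097×6 + 439×11 + 13×18 = 1620 + 6582 + 4829 + 234 = 13265
Index = 15335 / 13265 × 100 = 115.6050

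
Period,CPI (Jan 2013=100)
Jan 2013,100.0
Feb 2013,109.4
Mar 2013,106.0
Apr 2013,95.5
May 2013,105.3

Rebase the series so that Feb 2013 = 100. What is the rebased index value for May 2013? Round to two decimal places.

96.25

Rebased(May 2013) = 105.3 / 109.4 × 100 = 96.2523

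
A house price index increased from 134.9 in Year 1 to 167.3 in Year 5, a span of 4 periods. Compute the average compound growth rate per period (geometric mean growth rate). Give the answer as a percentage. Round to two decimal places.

Growth factor = (167.3/134.9)^(1/4) = (1.240178)^(1/4) = 1.055288
Growth rate = 1.055288 − 1 = 0.055288 = 5.5288%

5.53%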